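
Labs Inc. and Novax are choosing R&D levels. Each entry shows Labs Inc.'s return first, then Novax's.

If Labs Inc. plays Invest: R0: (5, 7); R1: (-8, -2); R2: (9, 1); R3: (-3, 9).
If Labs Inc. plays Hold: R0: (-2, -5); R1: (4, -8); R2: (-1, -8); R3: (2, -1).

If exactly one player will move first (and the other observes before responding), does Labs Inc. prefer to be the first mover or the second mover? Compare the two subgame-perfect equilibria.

second

If Labs Inc. leads: Novax's best replies are Invest→R3, Hold→R3; Labs Inc.'s induced payoffs -3, 2; outcome (Hold, R3), payoffs (2, -1).
If Novax leads: Labs Inc.'s best replies are R0→Invest, R1→Hold, R2→Invest, R3→Hold; Novax's induced payoffs 7, -8, 1, -1; outcome (Invest, R0), payoffs (5, 7).
Labs Inc. gets 2 moving first and 5 moving second, so Labs Inc. prefers to move second.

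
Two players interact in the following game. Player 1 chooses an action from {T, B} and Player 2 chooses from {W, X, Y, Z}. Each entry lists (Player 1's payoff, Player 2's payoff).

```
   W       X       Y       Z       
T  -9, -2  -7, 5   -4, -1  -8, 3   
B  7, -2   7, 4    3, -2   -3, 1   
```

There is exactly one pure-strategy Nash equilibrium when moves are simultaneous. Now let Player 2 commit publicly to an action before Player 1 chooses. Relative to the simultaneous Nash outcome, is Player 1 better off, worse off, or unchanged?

unchanged

Player 1 best-responds to each possible Player 2 move:
- W: Player 1 compares -9, 7 and picks B; Player 2 would get -2.
- X: Player 1 compares -7, 7 and picks B; Player 2 would get 4.
- Y: Player 1 compares -4, 3 and picks B; Player 2 would get -2.
- Z: Player 1 compares -8, -3 and picks B; Player 2 would get 1.
Player 2's induced payoffs are -2, 4, -2, 1, so Player 2 commits to X. Subgame-perfect outcome: (B, X) with payoffs (7, 4).
Under simultaneous play:
Player 1's best replies: W→B; X→B; Y→B; Z→B.
Player 2's best replies: T→X; B→X.
The unique mutual best reply is (B, X), giving (7, 4).
Player 1 earns 7 sequentially versus 7 at the Nash outcome: unchanged.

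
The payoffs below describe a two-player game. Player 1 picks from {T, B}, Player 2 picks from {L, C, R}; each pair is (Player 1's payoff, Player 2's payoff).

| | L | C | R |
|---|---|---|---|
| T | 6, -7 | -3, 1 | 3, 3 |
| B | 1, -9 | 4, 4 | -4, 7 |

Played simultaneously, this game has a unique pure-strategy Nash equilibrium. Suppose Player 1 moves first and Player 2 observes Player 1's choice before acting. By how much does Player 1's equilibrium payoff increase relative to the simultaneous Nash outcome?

Player 2 best-responds to each possible Player 1 move:
- T: BR = R, leader payoff 3.
- B: BR = R, leader payoff -4.
Maximizing over 3, -4, Player 1 chooses T. Subgame-perfect outcome: (T, R) with payoffs (3, 3).
For the simultaneous game, intersect best replies.
Player 1's best replies: L→T; C→B; R→T.
Player 2's best replies: T→R; B→R.
Only (T, R) has each player best-responding; Nash payoffs (3, 3).
Player 1's commitment gain: 3 − 3 = 0.

0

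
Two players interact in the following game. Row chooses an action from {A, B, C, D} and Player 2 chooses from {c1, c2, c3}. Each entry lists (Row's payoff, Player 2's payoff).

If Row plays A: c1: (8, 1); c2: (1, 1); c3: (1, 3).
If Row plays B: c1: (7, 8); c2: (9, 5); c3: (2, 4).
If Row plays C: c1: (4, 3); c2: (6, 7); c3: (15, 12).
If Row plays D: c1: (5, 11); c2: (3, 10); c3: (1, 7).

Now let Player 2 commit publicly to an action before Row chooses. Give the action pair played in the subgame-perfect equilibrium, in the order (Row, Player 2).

Backward induction with Player 2 moving first.
- c1: BR = A, leader payoff 1.
- c2: BR = B, leader payoff 5.
- c3: BR = C, leader payoff 12.
Among 1, 5, 12, the best is 12 at c3. Subgame-perfect outcome: (C, c3) with payoffs (15, 12).

(C, c3)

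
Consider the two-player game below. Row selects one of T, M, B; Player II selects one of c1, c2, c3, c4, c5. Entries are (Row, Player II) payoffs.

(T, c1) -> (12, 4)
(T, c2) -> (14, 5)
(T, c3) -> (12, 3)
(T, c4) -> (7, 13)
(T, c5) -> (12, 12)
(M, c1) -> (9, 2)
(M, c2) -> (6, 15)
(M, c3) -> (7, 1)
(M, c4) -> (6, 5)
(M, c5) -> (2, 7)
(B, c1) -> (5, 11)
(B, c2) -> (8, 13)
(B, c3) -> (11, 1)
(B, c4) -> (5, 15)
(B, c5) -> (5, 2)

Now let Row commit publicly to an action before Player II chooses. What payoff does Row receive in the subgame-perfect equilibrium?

7

Player II best-responds to each possible Row move:
- T: Player II compares 4, 5, 3, 13, 12 and picks c4; Row would get 7.
- M: Player II compares 2, 15, 1, 5, 7 and picks c2; Row would get 6.
- B: Player II compares 11, 13, 1, 15, 2 and picks c4; Row would get 5.
Row's induced payoffs are 7, 6, 5, so Row commits to T. Subgame-perfect outcome: (T, c4) with payoffs (7, 13).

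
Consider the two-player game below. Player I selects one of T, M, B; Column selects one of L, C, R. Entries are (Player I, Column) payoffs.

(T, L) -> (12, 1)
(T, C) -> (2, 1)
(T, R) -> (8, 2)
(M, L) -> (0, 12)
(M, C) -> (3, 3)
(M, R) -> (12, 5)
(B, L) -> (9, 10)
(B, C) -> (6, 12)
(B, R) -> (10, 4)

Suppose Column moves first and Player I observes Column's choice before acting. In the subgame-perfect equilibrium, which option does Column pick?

Solve by backward induction (Column leads).
- L: Player I compares 12, 0, 9 and picks T; Column would get 1.
- C: Player I compares 2, 3, 6 and picks B; Column would get 12.
- R: Player I compares 8, 12, 10 and picks M; Column would get 5.
Among 1, 12, 5, the best is 12 at C. Subgame-perfect outcome: (B, C) with payoffs (6, 12).

C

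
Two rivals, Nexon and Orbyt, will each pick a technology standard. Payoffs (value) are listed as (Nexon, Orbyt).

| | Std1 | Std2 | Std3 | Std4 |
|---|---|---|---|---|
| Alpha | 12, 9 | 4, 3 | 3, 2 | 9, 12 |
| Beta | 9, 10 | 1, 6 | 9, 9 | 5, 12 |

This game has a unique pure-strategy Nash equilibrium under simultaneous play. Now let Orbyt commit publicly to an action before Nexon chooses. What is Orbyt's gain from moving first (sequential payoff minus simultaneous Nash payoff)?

0

Solve by backward induction (Orbyt leads).
- Std1: BR = Alpha, leader payoff 9.
- Std2: BR = Alpha, leader payoff 3.
- Std3: BR = Beta, leader payoff 9.
- Std4: BR = Alpha, leader payoff 12.
Maximizing over 9, 3, 9, 12, Orbyt chooses Std4. Subgame-perfect outcome: (Alpha, Std4) with payoffs (9, 12).
For the simultaneous game, intersect best replies.
Nexon's best replies: Std1→Alpha; Std2→Alpha; Std3→Beta; Std4→Alpha.
Orbyt's best replies: Alpha→Std4; Beta→Std4.
Only (Alpha, Std4) has each player best-responding; Nash payoffs (9, 12).
Orbyt's commitment gain: 12 − 12 = 0.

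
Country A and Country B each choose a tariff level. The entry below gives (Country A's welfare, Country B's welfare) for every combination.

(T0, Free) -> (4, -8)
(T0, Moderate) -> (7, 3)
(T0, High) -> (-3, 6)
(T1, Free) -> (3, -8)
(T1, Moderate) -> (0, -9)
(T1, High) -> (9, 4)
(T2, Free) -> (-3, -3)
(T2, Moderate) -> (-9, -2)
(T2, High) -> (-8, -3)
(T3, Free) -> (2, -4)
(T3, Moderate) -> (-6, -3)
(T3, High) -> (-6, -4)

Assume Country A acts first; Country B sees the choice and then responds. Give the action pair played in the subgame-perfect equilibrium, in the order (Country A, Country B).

Work backward from Country B's decision.
- T0: Country B compares -8, 3, 6 and picks High; Country A would get -3.
- T1: Country B compares -8, -9, 4 and picks High; Country A would get 9.
- T2: Country B compares -3, -2, -3 and picks Moderate; Country A would get -9.
- T3: Country B compares -4, -3, -4 and picks Moderate; Country A would get -6.
Among -3, 9, -9, -6, the best is 9 at T1. Subgame-perfect outcome: (T1, High) with payoffs (9, 4).

(T1, High)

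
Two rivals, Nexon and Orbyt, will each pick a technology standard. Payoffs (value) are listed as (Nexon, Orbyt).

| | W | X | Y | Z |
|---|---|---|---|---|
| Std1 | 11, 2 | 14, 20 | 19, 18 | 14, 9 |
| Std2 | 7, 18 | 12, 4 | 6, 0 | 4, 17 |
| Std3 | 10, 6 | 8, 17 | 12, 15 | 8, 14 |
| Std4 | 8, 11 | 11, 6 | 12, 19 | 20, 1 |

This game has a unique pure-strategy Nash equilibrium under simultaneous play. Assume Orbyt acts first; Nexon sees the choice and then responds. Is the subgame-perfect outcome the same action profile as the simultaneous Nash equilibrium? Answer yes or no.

yes

Solve by backward induction (Orbyt leads).
- W → Nexon plays Std1 (best of 11, 7, 10, 8); Orbyt gets 2.
- X → Nexon plays Std1 (best of 14, 12, 8, 11); Orbyt gets 20.
- Y → Nexon plays Std1 (best of 19, 6, 12, 12); Orbyt gets 18.
- Z → Nexon plays Std4 (best of 14, 4, 8, 20); Orbyt gets 1.
Maximizing over 2, 20, 18, 1, Orbyt chooses X. Subgame-perfect outcome: (Std1, X) with payoffs (14, 20).
Under simultaneous play:
Nexon's best replies: W→Std1; X→Std1; Y→Std1; Z→Std4.
Orbyt's best replies: Std1→X; Std2→W; Std3→X; Std4→Y.
The unique mutual best reply is (Std1, X), giving (14, 20).
Sequential outcome (Std1, X) coincides with the Nash profile (Std1, X).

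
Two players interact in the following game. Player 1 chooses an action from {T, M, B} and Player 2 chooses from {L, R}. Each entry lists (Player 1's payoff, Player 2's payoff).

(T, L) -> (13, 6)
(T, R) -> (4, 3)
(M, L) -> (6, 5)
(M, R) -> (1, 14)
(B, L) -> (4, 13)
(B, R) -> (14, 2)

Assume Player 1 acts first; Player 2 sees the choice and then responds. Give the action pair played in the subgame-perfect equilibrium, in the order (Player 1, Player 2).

(T, L)

Player 2 best-responds to each possible Player 1 move:
- T: Player 2 compares 6, 3 and picks L; Player 1 would get 13.
- M: Player 2 compares 5, 14 and picks R; Player 1 would get 1.
- B: Player 2 compares 13, 2 and picks L; Player 1 would get 4.
Among 13, 1, 4, the best is 13 at T. Subgame-perfect outcome: (T, L) with payoffs (13, 6).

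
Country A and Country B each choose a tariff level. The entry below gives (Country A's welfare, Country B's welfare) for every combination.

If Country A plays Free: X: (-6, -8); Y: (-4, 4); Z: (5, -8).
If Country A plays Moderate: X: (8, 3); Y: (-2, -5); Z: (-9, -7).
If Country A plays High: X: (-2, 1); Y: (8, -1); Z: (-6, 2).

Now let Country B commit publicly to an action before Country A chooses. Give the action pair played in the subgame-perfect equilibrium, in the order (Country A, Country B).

(Moderate, X)

Work backward from Country A's decision.
- X: BR = Moderate, leader payoff 3.
- Y: BR = High, leader payoff -1.
- Z: BR = Free, leader payoff -8.
Maximizing over 3, -1, -8, Country B chooses X. Subgame-perfect outcome: (Moderate, X) with payoffs (8, 3).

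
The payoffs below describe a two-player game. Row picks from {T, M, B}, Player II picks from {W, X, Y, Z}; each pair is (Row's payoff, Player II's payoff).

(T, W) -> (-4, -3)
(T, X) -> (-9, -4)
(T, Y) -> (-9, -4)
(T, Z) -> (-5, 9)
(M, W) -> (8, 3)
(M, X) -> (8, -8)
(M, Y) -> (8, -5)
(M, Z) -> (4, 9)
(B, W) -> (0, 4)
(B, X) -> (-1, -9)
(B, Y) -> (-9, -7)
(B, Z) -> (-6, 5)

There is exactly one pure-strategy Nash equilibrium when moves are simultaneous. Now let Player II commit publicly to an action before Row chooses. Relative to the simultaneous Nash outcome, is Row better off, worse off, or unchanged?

Row best-responds to each possible Player II move:
- W: Row compares -4, 8, 0 and picks M; Player II would get 3.
- X: Row compares -9, 8, -1 and picks M; Player II would get -8.
- Y: Row compares -9, 8, -9 and picks M; Player II would get -5.
- Z: Row compares -5, 4, -6 and picks M; Player II would get 9.
Among 3, -8, -5, 9, the best is 9 at Z. Subgame-perfect outcome: (M, Z) with payoffs (4, 9).
For the simultaneous game, intersect best replies.
Row's best replies: W→M; X→M; Y→M; Z→M.
Player II's best replies: T→Z; M→Z; B→Z.
The unique mutual best reply is (M, Z), giving (4, 9).
Row earns 4 sequentially versus 4 at the Nash outcome: unchanged.

unchanged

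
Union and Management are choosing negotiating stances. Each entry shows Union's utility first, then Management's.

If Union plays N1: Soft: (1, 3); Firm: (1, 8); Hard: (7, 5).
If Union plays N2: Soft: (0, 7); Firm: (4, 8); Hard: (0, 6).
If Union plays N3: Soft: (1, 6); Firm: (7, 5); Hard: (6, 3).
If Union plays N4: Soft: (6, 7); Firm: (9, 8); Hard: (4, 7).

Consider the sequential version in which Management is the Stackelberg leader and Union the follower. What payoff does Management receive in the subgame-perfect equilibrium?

8

Work backward from Union's decision.
- Soft → Union plays N4 (best of 1, 0, 1, 6); Management gets 7.
- Firm → Union plays N4 (best of 1, 4, 7, 9); Management gets 8.
- Hard → Union plays N1 (best of 7, 0, 6, 4); Management gets 5.
Management's induced payoffs are 7, 8, 5, so Management commits to Firm. Subgame-perfect outcome: (N4, Firm) with payoffs (9, 8).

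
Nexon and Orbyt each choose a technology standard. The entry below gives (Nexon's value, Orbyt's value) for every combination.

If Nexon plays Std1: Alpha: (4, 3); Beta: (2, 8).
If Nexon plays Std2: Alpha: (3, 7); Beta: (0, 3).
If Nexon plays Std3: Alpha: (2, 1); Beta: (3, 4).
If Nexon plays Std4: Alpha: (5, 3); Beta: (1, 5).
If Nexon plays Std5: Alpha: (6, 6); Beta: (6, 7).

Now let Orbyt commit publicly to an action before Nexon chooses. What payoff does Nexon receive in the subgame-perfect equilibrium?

Work backward from Nexon's decision.
- Alpha: Nexon compares 4, 3, 2, 5, 6 and picks Std5; Orbyt would get 6.
- Beta: Nexon compares 2, 0, 3, 1, 6 and picks Std5; Orbyt would get 7.
Orbyt's induced payoffs are 6, 7, so Orbyt commits to Beta. Subgame-perfect outcome: (Std5, Beta) with payoffs (6, 7).

6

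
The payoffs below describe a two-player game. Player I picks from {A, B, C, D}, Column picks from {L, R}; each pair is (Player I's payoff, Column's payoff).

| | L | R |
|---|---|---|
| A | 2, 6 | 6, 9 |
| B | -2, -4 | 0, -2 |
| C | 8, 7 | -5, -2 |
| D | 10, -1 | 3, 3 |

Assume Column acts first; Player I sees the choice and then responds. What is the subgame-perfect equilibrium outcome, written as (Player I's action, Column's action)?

Work backward from Player I's decision.
- L: Player I compares 2, -2, 8, 10 and picks D; Column would get -1.
- R: Player I compares 6, 0, -5, 3 and picks A; Column would get 9.
Column's induced payoffs are -1, 9, so Column commits to R. Subgame-perfect outcome: (A, R) with payoffs (6, 9).

(A, R)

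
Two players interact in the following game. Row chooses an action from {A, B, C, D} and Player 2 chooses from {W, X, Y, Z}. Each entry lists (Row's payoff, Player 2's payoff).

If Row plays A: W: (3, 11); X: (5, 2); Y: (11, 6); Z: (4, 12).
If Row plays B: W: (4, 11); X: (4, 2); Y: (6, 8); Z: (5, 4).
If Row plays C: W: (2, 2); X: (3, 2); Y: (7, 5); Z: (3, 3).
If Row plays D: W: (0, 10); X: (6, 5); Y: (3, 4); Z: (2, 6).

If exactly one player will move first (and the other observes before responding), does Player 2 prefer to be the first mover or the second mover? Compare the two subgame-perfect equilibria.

first

If Row leads: Player 2's best replies are A→Z, B→W, C→Y, D→W; Row's induced payoffs 4, 4, 7, 0; outcome (C, Y), payoffs (7, 5).
If Player 2 leads: Row's best replies are W→B, X→D, Y→A, Z→B; Player 2's induced payoffs 11, 5, 6, 4; outcome (B, W), payoffs (4, 11).
Player 2 gets 11 moving first and 5 moving second, so Player 2 prefers to move first.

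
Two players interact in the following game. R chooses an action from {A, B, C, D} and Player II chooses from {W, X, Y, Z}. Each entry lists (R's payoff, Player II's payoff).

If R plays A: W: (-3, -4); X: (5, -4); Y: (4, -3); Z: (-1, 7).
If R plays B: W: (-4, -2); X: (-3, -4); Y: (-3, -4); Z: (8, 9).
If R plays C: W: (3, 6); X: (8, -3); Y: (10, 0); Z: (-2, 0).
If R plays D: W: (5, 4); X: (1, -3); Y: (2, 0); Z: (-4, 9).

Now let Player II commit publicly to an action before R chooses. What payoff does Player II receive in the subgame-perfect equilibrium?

Solve by backward induction (Player II leads).
- W → R plays D (best of -3, -4, 3, 5); Player II gets 4.
- X → R plays C (best of 5, -3, 8, 1); Player II gets -3.
- Y → R plays C (best of 4, -3, 10, 2); Player II gets 0.
- Z → R plays B (best of -1, 8, -2, -4); Player II gets 9.
Player II's induced payoffs are 4, -3, 0, 9, so Player II commits to Z. Subgame-perfect outcome: (B, Z) with payoffs (8, 9).

9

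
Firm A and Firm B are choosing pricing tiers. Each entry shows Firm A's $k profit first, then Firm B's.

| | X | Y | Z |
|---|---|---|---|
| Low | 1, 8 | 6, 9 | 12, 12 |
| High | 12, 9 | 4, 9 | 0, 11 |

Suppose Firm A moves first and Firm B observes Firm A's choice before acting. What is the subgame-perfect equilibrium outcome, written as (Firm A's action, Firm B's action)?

(Low, Z)

Backward induction with Firm A moving first.
- Low: BR = Z, leader payoff 12.
- High: BR = Z, leader payoff 0.
Maximizing over 12, 0, Firm A chooses Low. Subgame-perfect outcome: (Low, Z) with payoffs (12, 12).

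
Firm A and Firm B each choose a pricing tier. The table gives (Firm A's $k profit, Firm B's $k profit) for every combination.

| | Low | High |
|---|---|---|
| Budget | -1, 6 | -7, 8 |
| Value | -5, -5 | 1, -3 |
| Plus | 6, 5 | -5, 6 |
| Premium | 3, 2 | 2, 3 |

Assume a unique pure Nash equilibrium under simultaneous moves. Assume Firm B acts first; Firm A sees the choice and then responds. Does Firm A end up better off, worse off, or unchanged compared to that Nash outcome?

better off

Firm A best-responds to each possible Firm B move:
- Low → Firm A plays Plus (best of -1, -5, 6, 3); Firm B gets 5.
- High → Firm A plays Premium (best of -7, 1, -5, 2); Firm B gets 3.
Maximizing over 5, 3, Firm B chooses Low. Subgame-perfect outcome: (Plus, Low) with payoffs (6, 5).
Under simultaneous play:
Firm A's best replies: Low→Plus; High→Premium.
Firm B's best replies: Budget→High; Value→High; Plus→High; Premium→High.
Only (Premium, High) has each player best-responding; Nash payoffs (2, 3).
Firm A earns 6 sequentially versus 2 at the Nash outcome: better off.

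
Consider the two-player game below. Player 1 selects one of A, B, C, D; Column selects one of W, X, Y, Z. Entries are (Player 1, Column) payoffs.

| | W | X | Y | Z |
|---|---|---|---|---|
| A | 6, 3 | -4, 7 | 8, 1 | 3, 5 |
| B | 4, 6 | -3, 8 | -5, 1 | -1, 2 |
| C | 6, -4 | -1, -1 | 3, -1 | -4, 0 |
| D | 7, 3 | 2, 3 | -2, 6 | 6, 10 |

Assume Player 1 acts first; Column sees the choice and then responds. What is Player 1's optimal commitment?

Backward induction with Player 1 moving first.
- A: Column compares 3, 7, 1, 5 and picks X; Player 1 would get -4.
- B: Column compares 6, 8, 1, 2 and picks X; Player 1 would get -3.
- C: Column compares -4, -1, -1, 0 and picks Z; Player 1 would get -4.
- D: Column compares 3, 3, 6, 10 and picks Z; Player 1 would get 6.
Player 1's induced payoffs are -4, -3, -4, 6, so Player 1 commits to D. Subgame-perfect outcome: (D, Z) with payoffs (6, 10).

D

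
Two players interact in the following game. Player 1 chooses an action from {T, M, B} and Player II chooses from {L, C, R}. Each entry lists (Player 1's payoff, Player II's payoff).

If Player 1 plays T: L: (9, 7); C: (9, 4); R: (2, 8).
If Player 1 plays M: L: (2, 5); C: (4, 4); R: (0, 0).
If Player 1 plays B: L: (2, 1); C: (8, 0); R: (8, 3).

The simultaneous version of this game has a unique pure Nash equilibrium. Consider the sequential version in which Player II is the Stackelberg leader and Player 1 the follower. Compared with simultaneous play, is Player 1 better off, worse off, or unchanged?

Solve by backward induction (Player II leads).
- L: Player 1 compares 9, 2, 2 and picks T; Player II would get 7.
- C: Player 1 compares 9, 4, 8 and picks T; Player II would get 4.
- R: Player 1 compares 2, 0, 8 and picks B; Player II would get 3.
Among 7, 4, 3, the best is 7 at L. Subgame-perfect outcome: (T, L) with payoffs (9, 7).
Under simultaneous play:
Player 1's best replies: L→T; C→T; R→B.
Player II's best replies: T→R; M→L; B→R.
The unique mutual best reply is (B, R), giving (8, 3).
Player 1 earns 9 sequentially versus 8 at the Nash outcome: better off.

better off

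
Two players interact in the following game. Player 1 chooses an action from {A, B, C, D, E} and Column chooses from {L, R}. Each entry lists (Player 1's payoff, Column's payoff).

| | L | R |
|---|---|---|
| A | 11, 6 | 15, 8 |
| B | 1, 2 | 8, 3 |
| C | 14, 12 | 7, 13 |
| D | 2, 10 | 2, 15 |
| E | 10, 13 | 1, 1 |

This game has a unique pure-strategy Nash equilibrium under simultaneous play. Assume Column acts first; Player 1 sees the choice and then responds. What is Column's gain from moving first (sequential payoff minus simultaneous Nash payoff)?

Player 1 best-responds to each possible Column move:
- L: Player 1 compares 11, 1, 14, 2, 10 and picks C; Column would get 12.
- R: Player 1 compares 15, 8, 7, 2, 1 and picks A; Column would get 8.
Column's induced payoffs are 12, 8, so Column commits to L. Subgame-perfect outcome: (C, L) with payoffs (14, 12).
For the simultaneous game, intersect best replies.
Player 1's best replies: L→C; R→A.
Column's best replies: A→R; B→R; C→R; D→R; E→L.
Only (A, R) has each player best-responding; Nash payoffs (15, 8).
Column's commitment gain: 12 − 8 = 4.

4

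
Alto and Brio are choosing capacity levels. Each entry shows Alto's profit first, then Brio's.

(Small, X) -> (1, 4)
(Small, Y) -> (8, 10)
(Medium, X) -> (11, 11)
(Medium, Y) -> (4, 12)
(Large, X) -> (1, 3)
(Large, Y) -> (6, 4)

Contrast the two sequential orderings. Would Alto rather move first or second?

If Alto leads: Brio's best replies are Small→Y, Medium→Y, Large→Y; Alto's induced payoffs 8, 4, 6; outcome (Small, Y), payoffs (8, 10).
If Brio leads: Alto's best replies are X→Medium, Y→Small; Brio's induced payoffs 11, 10; outcome (Medium, X), payoffs (11, 11).
Alto gets 8 moving first and 11 moving second, so Alto prefers to move second.

second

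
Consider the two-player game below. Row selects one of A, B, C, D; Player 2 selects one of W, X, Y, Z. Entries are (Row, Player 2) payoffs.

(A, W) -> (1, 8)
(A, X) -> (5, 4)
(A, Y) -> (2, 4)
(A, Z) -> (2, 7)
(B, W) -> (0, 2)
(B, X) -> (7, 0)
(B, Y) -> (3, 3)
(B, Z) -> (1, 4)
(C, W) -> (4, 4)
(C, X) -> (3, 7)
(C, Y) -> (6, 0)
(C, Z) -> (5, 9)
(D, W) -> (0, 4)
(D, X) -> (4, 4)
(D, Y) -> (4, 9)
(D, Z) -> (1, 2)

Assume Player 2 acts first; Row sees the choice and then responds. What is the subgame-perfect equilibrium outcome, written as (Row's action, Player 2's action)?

(C, Z)

Backward induction with Player 2 moving first.
- W: Row compares 1, 0, 4, 0 and picks C; Player 2 would get 4.
- X: Row compares 5, 7, 3, 4 and picks B; Player 2 would get 0.
- Y: Row compares 2, 3, 6, 4 and picks C; Player 2 would get 0.
- Z: Row compares 2, 1, 5, 1 and picks C; Player 2 would get 9.
Maximizing over 4, 0, 0, 9, Player 2 chooses Z. Subgame-perfect outcome: (C, Z) with payoffs (5, 9).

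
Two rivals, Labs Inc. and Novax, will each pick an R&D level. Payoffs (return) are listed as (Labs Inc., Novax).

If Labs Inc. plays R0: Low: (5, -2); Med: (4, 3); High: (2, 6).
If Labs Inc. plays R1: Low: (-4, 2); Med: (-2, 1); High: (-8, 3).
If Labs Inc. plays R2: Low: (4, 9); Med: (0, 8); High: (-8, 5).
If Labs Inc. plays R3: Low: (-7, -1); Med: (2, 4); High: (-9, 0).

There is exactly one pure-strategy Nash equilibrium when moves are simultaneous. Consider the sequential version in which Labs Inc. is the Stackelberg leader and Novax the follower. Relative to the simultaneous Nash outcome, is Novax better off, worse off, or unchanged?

Backward induction with Labs Inc. moving first.
- R0: Novax compares -2, 3, 6 and picks High; Labs Inc. would get 2.
- R1: Novax compares 2, 1, 3 and picks High; Labs Inc. would get -8.
- R2: Novax compares 9, 8, 5 and picks Low; Labs Inc. would get 4.
- R3: Novax compares -1, 4, 0 and picks Med; Labs Inc. would get 2.
Labs Inc.'s induced payoffs are 2, -8, 4, 2, so Labs Inc. commits to R2. Subgame-perfect outcome: (R2, Low) with payoffs (4, 9).
Under simultaneous play:
Labs Inc.'s best replies: Low→R0; Med→R0; High→R0.
Novax's best replies: R0→High; R1→High; R2→Low; R3→Med.
Only (R0, High) has each player best-responding; Nash payoffs (2, 6).
Novax earns 9 sequentially versus 6 at the Nash outcome: better off.

better off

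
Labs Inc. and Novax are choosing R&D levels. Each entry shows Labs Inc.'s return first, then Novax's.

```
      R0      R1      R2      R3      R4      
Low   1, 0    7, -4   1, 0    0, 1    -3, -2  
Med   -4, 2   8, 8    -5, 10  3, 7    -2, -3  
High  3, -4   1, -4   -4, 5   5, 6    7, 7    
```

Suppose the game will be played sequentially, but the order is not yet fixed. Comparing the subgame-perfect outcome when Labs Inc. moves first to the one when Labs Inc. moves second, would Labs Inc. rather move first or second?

If Labs Inc. leads: Novax's best replies are Low→R3, Med→R2, High→R4; Labs Inc.'s induced payoffs 0, -5, 7; outcome (High, R4), payoffs (7, 7).
If Novax leads: Labs Inc.'s best replies are R0→High, R1→Med, R2→Low, R3→High, R4→High; Novax's induced payoffs -4, 8, 0, 6, 7; outcome (Med, R1), payoffs (8, 8).
Labs Inc. gets 7 moving first and 8 moving second, so Labs Inc. prefers to move second.

second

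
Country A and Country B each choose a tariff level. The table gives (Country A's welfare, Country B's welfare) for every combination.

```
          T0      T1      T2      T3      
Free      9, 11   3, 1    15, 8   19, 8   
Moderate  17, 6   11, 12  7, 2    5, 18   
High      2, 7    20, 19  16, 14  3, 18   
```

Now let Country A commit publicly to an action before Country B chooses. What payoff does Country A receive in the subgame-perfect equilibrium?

20

Backward induction with Country A moving first.
- Free → Country B plays T0 (best of 11, 1, 8, 8); Country A gets 9.
- Moderate → Country B plays T3 (best of 6, 12, 2, 18); Country A gets 5.
- High → Country B plays T1 (best of 7, 19, 14, 18); Country A gets 20.
Maximizing over 9, 5, 20, Country A chooses High. Subgame-perfect outcome: (High, T1) with payoffs (20, 19).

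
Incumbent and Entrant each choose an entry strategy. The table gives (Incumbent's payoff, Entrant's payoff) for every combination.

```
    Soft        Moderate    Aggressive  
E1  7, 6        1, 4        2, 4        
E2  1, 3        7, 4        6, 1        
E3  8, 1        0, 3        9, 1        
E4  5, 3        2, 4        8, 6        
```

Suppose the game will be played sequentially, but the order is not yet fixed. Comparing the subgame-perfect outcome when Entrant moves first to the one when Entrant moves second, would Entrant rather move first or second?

If Incumbent leads: Entrant's best replies are E1→Soft, E2→Moderate, E3→Moderate, E4→Aggressive; Incumbent's induced payoffs 7, 7, 0, 8; outcome (E4, Aggressive), payoffs (8, 6).
If Entrant leads: Incumbent's best replies are Soft→E3, Moderate→E2, Aggressive→E3; Entrant's induced payoffs 1, 4, 1; outcome (E2, Moderate), payoffs (7, 4).
Entrant gets 4 moving first and 6 moving second, so Entrant prefers to move second.

second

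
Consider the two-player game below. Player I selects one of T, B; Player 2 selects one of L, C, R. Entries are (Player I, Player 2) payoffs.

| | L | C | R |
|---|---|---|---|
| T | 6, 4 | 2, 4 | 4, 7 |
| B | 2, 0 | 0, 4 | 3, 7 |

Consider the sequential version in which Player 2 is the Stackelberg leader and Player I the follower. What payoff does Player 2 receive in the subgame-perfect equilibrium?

7

Solve by backward induction (Player 2 leads).
- L → Player I plays T (best of 6, 2); Player 2 gets 4.
- C → Player I plays T (best of 2, 0); Player 2 gets 4.
- R → Player I plays T (best of 4, 3); Player 2 gets 7.
Maximizing over 4, 4, 7, Player 2 chooses R. Subgame-perfect outcome: (T, R) with payoffs (4, 7).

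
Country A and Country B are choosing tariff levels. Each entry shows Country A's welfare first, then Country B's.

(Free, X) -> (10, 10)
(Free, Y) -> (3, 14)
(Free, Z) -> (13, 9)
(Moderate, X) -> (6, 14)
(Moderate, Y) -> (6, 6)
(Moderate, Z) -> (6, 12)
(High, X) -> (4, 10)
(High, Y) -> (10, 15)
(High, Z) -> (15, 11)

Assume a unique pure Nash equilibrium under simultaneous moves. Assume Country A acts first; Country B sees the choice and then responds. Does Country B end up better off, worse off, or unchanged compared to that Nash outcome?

unchanged

Backward induction with Country A moving first.
- Free → Country B plays Y (best of 10, 14, 9); Country A gets 3.
- Moderate → Country B plays X (best of 14, 6, 12); Country A gets 6.
- High → Country B plays Y (best of 10, 15, 11); Country A gets 10.
Among 3, 6, 10, the best is 10 at High. Subgame-perfect outcome: (High, Y) with payoffs (10, 15).
Now find the simultaneous Nash equilibrium.
Country A's best replies: X→Free; Y→High; Z→High.
Country B's best replies: Free→Y; Moderate→X; High→Y.
Only (High, Y) has each player best-responding; Nash payoffs (10, 15).
Country B earns 15 sequentially versus 15 at the Nash outcome: unchanged.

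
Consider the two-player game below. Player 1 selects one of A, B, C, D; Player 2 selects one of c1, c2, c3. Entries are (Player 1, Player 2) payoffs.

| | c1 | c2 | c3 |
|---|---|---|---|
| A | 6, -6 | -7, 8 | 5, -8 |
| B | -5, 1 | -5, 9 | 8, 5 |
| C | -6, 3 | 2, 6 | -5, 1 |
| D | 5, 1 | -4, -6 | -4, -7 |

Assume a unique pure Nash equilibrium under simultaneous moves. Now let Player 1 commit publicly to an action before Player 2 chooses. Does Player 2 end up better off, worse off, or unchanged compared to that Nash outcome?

worse off

Solve by backward induction (Player 1 leads).
- A: BR = c2, leader payoff -7.
- B: BR = c2, leader payoff -5.
- C: BR = c2, leader payoff 2.
- D: BR = c1, leader payoff 5.
Maximizing over -7, -5, 2, 5, Player 1 chooses D. Subgame-perfect outcome: (D, c1) with payoffs (5, 1).
Under simultaneous play:
Player 1's best replies: c1→A; c2→C; c3→B.
Player 2's best replies: A→c2; B→c2; C→c2; D→c1.
Only (C, c2) has each player best-responding; Nash payoffs (2, 6).
Player 2 earns 1 sequentially versus 6 at the Nash outcome: worse off.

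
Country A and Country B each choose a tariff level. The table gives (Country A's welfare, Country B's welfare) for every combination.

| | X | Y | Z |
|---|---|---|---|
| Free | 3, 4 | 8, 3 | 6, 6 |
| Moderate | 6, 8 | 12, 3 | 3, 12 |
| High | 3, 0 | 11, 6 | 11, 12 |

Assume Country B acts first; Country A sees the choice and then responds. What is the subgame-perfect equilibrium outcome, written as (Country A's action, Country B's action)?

Work backward from Country A's decision.
- X: Country A compares 3, 6, 3 and picks Moderate; Country B would get 8.
- Y: Country A compares 8, 12, 11 and picks Moderate; Country B would get 3.
- Z: Country A compares 6, 3, 11 and picks High; Country B would get 12.
Country B's induced payoffs are 8, 3, 12, so Country B commits to Z. Subgame-perfect outcome: (High, Z) with payoffs (11, 12).

(High, Z)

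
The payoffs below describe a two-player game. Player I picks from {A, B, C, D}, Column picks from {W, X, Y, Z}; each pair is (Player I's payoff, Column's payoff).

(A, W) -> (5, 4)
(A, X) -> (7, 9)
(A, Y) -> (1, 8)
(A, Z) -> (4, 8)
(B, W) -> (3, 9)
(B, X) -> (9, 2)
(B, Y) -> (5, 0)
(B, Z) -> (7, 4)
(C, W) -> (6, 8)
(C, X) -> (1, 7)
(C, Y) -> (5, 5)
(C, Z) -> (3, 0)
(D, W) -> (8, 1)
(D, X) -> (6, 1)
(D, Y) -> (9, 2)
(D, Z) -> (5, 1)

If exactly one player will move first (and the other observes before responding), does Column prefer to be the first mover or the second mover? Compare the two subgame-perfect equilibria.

If Player I leads: Column's best replies are A→X, B→W, C→W, D→Y; Player I's induced payoffs 7, 3, 6, 9; outcome (D, Y), payoffs (9, 2).
If Column leads: Player I's best replies are W→D, X→B, Y→D, Z→B; Column's induced payoffs 1, 2, 2, 4; outcome (B, Z), payoffs (7, 4).
Column gets 4 moving first and 2 moving second, so Column prefers to move first.

first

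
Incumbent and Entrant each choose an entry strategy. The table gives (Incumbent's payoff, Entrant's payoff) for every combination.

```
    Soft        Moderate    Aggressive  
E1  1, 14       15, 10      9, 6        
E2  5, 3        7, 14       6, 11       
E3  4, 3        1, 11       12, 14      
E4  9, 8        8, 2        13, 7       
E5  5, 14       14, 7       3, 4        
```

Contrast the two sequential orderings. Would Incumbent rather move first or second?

If Incumbent leads: Entrant's best replies are E1→Soft, E2→Moderate, E3→Aggressive, E4→Soft, E5→Soft; Incumbent's induced payoffs 1, 7, 12, 9, 5; outcome (E3, Aggressive), payoffs (12, 14).
If Entrant leads: Incumbent's best replies are Soft→E4, Moderate→E1, Aggressive→E4; Entrant's induced payoffs 8, 10, 7; outcome (E1, Moderate), payoffs (15, 10).
Incumbent gets 12 moving first and 15 moving second, so Incumbent prefers to move second.

second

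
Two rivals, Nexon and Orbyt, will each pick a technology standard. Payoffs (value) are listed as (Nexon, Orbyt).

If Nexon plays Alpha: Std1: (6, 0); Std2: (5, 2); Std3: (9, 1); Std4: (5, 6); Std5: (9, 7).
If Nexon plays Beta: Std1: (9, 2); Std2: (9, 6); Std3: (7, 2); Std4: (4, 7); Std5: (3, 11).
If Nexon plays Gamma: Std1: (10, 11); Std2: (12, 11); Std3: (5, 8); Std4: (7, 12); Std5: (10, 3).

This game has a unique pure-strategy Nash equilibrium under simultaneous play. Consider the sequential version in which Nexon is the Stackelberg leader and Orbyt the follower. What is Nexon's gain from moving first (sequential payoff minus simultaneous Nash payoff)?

Backward induction with Nexon moving first.
- Alpha: Orbyt compares 0, 2, 1, 6, 7 and picks Std5; Nexon would get 9.
- Beta: Orbyt compares 2, 6, 2, 7, 11 and picks Std5; Nexon would get 3.
- Gamma: Orbyt compares 11, 11, 8, 12, 3 and picks Std4; Nexon would get 7.
Among 9, 3, 7, the best is 9 at Alpha. Subgame-perfect outcome: (Alpha, Std5) with payoffs (9, 7).
Under simultaneous play:
Nexon's best replies: Std1→Gamma; Std2→Gamma; Std3→Alpha; Std4→Gamma; Std5→Gamma.
Orbyt's best replies: Alpha→Std5; Beta→Std5; Gamma→Std4.
The unique mutual best reply is (Gamma, Std4), giving (7, 12).
Nexon's commitment gain: 9 − 7 = 2.

2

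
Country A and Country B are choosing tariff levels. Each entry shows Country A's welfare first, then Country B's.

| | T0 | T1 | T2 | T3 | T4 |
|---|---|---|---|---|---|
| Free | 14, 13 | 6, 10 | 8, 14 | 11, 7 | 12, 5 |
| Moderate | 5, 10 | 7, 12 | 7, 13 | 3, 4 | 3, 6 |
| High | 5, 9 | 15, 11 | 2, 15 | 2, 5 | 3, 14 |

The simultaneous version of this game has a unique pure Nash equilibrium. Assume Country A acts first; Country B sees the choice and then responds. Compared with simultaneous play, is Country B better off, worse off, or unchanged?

Country B best-responds to each possible Country A move:
- Free → Country B plays T2 (best of 13, 10, 14, 7, 5); Country A gets 8.
- Moderate → Country B plays T2 (best of 10, 12, 13, 4, 6); Country A gets 7.
- High → Country B plays T2 (best of 9, 11, 15, 5, 14); Country A gets 2.
Among 8, 7, 2, the best is 8 at Free. Subgame-perfect outcome: (Free, T2) with payoffs (8, 14).
Now find the simultaneous Nash equilibrium.
Country A's best replies: T0→Free; T1→High; T2→Free; T3→Free; T4→Free.
Country B's best replies: Free→T2; Moderate→T2; High→T2.
Only (Free, T2) has each player best-responding; Nash payoffs (8, 14).
Country B earns 14 sequentially versus 14 at the Nash outcome: unchanged.

unchanged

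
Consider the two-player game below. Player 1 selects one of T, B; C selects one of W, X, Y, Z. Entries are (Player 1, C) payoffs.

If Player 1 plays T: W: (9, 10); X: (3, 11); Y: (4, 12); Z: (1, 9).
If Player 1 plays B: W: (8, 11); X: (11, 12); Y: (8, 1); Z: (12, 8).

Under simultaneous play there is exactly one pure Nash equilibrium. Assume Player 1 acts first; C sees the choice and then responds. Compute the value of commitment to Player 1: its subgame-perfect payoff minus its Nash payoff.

Backward induction with Player 1 moving first.
- T: C compares 10, 11, 12, 9 and picks Y; Player 1 would get 4.
- B: C compares 11, 12, 1, 8 and picks X; Player 1 would get 11.
Among 4, 11, the best is 11 at B. Subgame-perfect outcome: (B, X) with payoffs (11, 12).
Under simultaneous play:
Player 1's best replies: W→T; X→B; Y→B; Z→B.
C's best replies: T→Y; B→X.
The unique mutual best reply is (B, X), giving (11, 12).
Player 1's commitment gain: 11 − 11 = 0.

0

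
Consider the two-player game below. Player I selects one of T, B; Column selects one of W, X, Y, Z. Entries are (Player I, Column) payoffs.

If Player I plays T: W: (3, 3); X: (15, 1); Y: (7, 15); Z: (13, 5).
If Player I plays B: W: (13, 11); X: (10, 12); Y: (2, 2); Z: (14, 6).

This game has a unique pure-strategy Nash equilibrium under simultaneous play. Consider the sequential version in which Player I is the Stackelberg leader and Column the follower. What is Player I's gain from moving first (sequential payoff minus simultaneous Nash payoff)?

3

Work backward from Column's decision.
- T: Column compares 3, 1, 15, 5 and picks Y; Player I would get 7.
- B: Column compares 11, 12, 2, 6 and picks X; Player I would get 10.
Player I's induced payoffs are 7, 10, so Player I commits to B. Subgame-perfect outcome: (B, X) with payoffs (10, 12).
Now find the simultaneous Nash equilibrium.
Player I's best replies: W→B; X→T; Y→T; Z→B.
Column's best replies: T→Y; B→X.
The unique mutual best reply is (T, Y), giving (7, 15).
Player I's commitment gain: 10 − 7 = 3.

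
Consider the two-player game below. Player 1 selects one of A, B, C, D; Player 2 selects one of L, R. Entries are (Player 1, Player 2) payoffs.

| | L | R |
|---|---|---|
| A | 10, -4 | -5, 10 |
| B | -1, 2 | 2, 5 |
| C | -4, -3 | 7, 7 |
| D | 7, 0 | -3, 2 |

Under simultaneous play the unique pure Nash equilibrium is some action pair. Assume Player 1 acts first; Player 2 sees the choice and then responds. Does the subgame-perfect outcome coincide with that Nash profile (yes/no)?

yes

Player 2 best-responds to each possible Player 1 move:
- A: BR = R, leader payoff -5.
- B: BR = R, leader payoff 2.
- C: BR = R, leader payoff 7.
- D: BR = R, leader payoff -3.
Player 1's induced payoffs are -5, 2, 7, -3, so Player 1 commits to C. Subgame-perfect outcome: (C, R) with payoffs (7, 7).
For the simultaneous game, intersect best replies.
Player 1's best replies: L→A; R→C.
Player 2's best replies: A→R; B→R; C→R; D→R.
The unique mutual best reply is (C, R), giving (7, 7).
Sequential outcome (C, R) coincides with the Nash profile (C, R).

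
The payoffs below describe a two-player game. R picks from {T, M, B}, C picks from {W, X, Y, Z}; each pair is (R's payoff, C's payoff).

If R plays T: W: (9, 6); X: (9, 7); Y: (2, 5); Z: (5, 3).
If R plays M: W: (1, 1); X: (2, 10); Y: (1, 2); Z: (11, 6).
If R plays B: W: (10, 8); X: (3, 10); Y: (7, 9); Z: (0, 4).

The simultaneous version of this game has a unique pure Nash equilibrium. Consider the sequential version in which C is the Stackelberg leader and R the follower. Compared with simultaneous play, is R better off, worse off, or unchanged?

R best-responds to each possible C move:
- W: R compares 9, 1, 10 and picks B; C would get 8.
- X: R compares 9, 2, 3 and picks T; C would get 7.
- Y: R compares 2, 1, 7 and picks B; C would get 9.
- Z: R compares 5, 11, 0 and picks M; C would get 6.
C's induced payoffs are 8, 7, 9, 6, so C commits to Y. Subgame-perfect outcome: (B, Y) with payoffs (7, 9).
Under simultaneous play:
R's best replies: W→B; X→T; Y→B; Z→M.
C's best replies: T→X; M→X; B→X.
The unique mutual best reply is (T, X), giving (9, 7).
R earns 7 sequentially versus 9 at the Nash outcome: worse off.

worse off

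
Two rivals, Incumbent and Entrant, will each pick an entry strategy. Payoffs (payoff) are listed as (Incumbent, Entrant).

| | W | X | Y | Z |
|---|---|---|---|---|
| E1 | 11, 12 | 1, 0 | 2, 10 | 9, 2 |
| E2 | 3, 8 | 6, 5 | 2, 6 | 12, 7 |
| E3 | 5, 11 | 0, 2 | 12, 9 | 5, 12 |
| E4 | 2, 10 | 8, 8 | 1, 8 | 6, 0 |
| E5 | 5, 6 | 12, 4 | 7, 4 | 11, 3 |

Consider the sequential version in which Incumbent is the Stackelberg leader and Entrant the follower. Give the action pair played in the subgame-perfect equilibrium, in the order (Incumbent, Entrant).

(E1, W)

Backward induction with Incumbent moving first.
- E1: Entrant compares 12, 0, 10, 2 and picks W; Incumbent would get 11.
- E2: Entrant compares 8, 5, 6, 7 and picks W; Incumbent would get 3.
- E3: Entrant compares 11, 2, 9, 12 and picks Z; Incumbent would get 5.
- E4: Entrant compares 10, 8, 8, 0 and picks W; Incumbent would get 2.
- E5: Entrant compares 6, 4, 4, 3 and picks W; Incumbent would get 5.
Incumbent's induced payoffs are 11, 3, 5, 2, 5, so Incumbent commits to E1. Subgame-perfect outcome: (E1, W) with payoffs (11, 12).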